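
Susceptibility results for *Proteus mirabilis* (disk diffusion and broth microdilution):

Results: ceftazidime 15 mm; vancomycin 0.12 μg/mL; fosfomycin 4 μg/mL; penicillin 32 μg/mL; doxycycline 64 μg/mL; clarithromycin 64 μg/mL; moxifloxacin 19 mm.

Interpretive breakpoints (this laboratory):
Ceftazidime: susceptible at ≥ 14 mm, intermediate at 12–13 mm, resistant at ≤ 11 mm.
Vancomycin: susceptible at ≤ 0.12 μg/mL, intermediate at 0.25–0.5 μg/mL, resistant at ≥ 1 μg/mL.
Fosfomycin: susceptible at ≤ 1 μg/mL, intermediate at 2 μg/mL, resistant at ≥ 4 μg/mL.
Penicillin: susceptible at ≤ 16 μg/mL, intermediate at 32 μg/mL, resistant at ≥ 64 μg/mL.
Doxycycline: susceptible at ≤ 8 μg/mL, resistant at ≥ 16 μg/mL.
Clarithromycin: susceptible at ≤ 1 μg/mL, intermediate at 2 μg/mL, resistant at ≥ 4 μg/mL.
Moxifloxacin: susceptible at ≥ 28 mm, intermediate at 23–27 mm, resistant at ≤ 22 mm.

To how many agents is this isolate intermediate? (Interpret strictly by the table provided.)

Ceftazidime: 15 mm is ≥ 14 mm → susceptible
Vancomycin 0.12 μg/mL: ≤ 0.12 μg/mL — susceptible
Fosfomycin 4 μg/mL: ≥ 4 μg/mL — resistant
Penicillin (32 μg/mL) = 32 μg/mL ⇒ I
Doxycycline 64 μg/mL: ≥ 16 μg/mL — resistant
Clarithromycin (64 μg/mL) ≥ 4 μg/mL — Resistant
Moxifloxacin (19 mm) ≤ 22 mm ⇒ resistant
Intermediate: 1

1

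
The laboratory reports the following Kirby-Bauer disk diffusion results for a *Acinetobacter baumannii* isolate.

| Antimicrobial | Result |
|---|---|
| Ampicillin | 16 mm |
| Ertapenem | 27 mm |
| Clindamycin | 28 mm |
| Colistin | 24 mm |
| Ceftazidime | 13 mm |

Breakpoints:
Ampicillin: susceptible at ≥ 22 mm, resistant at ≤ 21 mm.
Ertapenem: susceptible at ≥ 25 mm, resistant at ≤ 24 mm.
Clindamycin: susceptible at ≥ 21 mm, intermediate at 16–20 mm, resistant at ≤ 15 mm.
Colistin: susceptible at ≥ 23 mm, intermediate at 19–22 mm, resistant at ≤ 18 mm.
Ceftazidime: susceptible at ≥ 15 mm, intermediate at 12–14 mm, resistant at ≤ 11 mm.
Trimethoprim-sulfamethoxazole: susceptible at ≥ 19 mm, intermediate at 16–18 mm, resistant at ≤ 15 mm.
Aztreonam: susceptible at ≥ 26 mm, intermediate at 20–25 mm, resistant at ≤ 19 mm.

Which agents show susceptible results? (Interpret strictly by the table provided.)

ertapenem, clindamycin, colistin

Ampicillin 16 mm: ≤ 21 mm ⇒ Resistant
Ertapenem 27 mm: ≥ 25 mm — Susceptible
Clindamycin 28 mm: ≥ 21 mm ⇒ susceptible
Colistin (24 mm) ≥ 23 mm ⇒ susceptible
Ceftazidime (13 mm) in 12–14 mm → intermediate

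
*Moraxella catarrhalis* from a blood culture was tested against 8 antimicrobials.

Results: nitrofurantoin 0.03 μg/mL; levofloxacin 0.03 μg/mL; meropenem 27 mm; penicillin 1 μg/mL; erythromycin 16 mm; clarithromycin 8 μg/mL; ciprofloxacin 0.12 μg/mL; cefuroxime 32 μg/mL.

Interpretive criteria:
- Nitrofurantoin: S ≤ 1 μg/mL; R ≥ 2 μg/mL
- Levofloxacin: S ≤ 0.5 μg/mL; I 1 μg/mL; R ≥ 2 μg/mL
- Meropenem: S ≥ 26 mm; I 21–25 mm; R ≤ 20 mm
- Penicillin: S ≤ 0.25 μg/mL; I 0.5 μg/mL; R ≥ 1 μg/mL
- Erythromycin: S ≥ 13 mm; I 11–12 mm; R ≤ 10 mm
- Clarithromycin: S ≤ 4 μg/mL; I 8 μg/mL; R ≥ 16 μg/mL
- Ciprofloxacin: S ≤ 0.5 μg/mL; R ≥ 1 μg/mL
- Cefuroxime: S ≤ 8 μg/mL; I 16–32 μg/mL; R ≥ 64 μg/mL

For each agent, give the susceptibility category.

S, S, S, R, S, I, S, I

Nitrofurantoin (0.03 μg/mL) ≤ 1 μg/mL — S
Levofloxacin: 0.03 μg/mL is ≤ 0.5 μg/mL — Susceptible
Meropenem 27 mm: ≥ 26 mm ⇒ S
Penicillin (1 μg/mL) ≥ 1 μg/mL ⇒ R
Erythromycin 16 mm: ≥ 13 mm → susceptible
Clarithromycin (8 μg/mL) = 8 μg/mL ⇒ intermediate
Ciprofloxacin (0.12 μg/mL) ≤ 0.5 μg/mL ⇒ susceptible
Cefuroxime: 32 μg/mL is in 16–32 μg/mL → intermediate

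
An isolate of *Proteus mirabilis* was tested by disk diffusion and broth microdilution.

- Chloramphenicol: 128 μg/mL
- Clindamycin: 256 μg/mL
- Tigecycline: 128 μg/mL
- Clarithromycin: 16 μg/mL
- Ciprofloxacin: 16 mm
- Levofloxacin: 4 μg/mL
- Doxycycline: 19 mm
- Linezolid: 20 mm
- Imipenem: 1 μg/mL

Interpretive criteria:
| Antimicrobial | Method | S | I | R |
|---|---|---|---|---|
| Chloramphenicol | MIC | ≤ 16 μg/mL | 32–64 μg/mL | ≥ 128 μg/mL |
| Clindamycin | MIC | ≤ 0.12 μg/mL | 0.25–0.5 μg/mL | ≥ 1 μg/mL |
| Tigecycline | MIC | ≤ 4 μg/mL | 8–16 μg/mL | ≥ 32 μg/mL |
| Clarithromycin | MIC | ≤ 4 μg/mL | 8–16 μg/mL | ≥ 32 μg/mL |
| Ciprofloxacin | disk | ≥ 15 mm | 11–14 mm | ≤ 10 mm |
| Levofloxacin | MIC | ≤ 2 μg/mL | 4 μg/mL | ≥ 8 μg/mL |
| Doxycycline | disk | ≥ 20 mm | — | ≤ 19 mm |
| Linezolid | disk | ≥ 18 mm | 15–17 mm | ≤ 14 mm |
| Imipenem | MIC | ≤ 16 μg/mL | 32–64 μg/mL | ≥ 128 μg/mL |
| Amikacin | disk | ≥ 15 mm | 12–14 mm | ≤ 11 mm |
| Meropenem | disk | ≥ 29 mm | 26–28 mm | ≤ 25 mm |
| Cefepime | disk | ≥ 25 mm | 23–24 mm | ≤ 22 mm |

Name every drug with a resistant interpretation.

Chloramphenicol: 128 μg/mL is ≥ 128 μg/mL ⇒ Resistant
Clindamycin (256 μg/mL) ≥ 1 μg/mL → R
Tigecycline (128 μg/mL) ≥ 32 μg/mL ⇒ resistant
Clarithromycin 16 μg/mL: in 8–16 μg/mL ⇒ Intermediate
Ciprofloxacin 16 mm: ≥ 15 mm — susceptible
Levofloxacin (4 μg/mL) = 4 μg/mL ⇒ Intermediate
Doxycycline (19 mm) ≤ 19 mm — Resistant
Linezolid (20 mm) ≥ 18 mm — S
Imipenem: 1 μg/mL is ≤ 16 μg/mL ⇒ S

chloramphenicol, clindamycin, tigecycline, doxycycline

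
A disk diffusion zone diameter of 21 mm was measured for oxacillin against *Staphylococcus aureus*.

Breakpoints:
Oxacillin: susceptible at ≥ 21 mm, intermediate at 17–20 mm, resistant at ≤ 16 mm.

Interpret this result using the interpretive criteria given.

Susceptible

Oxacillin: 21 mm is ≥ 21 mm — Susceptible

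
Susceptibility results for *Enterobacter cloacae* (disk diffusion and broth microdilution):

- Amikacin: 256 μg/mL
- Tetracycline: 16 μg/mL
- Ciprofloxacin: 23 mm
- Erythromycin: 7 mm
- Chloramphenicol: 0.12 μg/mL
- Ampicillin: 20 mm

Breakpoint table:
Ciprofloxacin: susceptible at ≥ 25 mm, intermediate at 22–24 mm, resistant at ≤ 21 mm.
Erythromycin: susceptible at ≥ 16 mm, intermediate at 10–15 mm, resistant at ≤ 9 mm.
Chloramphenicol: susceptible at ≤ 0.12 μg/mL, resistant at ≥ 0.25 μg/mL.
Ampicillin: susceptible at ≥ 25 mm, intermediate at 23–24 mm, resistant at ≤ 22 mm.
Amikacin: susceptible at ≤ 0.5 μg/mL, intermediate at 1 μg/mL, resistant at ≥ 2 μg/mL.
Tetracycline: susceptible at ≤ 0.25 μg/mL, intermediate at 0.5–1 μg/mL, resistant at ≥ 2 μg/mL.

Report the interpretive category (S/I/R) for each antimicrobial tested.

Amikacin (256 μg/mL) ≥ 2 μg/mL ⇒ resistant
Tetracycline: 16 μg/mL is ≥ 2 μg/mL — Resistant
Ciprofloxacin 23 mm: in 22–24 mm — Intermediate
Erythromycin 7 mm: ≤ 9 mm — R
Chloramphenicol: 0.12 μg/mL is ≤ 0.12 μg/mL — susceptible
Ampicillin (20 mm) ≤ 22 mm ⇒ R

R, R, I, R, S, R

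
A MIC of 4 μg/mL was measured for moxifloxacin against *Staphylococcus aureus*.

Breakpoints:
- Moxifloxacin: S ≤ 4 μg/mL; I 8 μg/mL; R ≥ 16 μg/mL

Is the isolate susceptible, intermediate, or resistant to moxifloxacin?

Susceptible

Moxifloxacin: 4 μg/mL is ≤ 4 μg/mL — susceptible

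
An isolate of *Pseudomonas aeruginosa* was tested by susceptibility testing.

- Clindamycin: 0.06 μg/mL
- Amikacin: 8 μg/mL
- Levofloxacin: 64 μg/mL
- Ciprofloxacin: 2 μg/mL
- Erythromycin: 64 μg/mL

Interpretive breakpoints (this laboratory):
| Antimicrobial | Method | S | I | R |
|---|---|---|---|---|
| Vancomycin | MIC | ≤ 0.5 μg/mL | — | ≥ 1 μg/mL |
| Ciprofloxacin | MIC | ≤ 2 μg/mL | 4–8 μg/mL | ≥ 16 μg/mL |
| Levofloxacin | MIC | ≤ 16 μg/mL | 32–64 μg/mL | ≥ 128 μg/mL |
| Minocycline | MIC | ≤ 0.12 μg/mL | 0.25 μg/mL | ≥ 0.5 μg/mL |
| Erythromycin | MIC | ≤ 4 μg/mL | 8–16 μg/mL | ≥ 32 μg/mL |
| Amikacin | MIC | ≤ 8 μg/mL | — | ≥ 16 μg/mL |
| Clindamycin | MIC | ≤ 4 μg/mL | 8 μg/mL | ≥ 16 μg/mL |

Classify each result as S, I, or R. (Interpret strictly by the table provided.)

Clindamycin 0.06 μg/mL: ≤ 4 μg/mL — susceptible
Amikacin: 8 μg/mL is ≤ 8 μg/mL → susceptible
Levofloxacin: 64 μg/mL is in 32–64 μg/mL → I
Ciprofloxacin (2 μg/mL) ≤ 2 μg/mL ⇒ Susceptible
Erythromycin 64 μg/mL: ≥ 32 μg/mL → R

S, S, I, S, R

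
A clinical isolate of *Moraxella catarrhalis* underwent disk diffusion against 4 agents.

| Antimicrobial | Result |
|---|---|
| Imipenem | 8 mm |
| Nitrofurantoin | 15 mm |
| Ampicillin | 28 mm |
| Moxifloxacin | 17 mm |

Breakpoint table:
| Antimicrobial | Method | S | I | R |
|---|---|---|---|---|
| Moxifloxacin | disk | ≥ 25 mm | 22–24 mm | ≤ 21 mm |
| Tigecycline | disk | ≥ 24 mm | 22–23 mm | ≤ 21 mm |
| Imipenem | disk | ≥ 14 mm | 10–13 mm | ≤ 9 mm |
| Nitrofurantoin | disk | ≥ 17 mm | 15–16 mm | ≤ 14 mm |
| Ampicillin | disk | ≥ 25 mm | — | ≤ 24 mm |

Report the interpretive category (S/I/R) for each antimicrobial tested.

R, I, S, R

Imipenem (8 mm) ≤ 9 mm ⇒ Resistant
Nitrofurantoin 15 mm: in 15–16 mm → I
Ampicillin: 28 mm is ≥ 25 mm → Susceptible
Moxifloxacin (17 mm) ≤ 21 mm — resistant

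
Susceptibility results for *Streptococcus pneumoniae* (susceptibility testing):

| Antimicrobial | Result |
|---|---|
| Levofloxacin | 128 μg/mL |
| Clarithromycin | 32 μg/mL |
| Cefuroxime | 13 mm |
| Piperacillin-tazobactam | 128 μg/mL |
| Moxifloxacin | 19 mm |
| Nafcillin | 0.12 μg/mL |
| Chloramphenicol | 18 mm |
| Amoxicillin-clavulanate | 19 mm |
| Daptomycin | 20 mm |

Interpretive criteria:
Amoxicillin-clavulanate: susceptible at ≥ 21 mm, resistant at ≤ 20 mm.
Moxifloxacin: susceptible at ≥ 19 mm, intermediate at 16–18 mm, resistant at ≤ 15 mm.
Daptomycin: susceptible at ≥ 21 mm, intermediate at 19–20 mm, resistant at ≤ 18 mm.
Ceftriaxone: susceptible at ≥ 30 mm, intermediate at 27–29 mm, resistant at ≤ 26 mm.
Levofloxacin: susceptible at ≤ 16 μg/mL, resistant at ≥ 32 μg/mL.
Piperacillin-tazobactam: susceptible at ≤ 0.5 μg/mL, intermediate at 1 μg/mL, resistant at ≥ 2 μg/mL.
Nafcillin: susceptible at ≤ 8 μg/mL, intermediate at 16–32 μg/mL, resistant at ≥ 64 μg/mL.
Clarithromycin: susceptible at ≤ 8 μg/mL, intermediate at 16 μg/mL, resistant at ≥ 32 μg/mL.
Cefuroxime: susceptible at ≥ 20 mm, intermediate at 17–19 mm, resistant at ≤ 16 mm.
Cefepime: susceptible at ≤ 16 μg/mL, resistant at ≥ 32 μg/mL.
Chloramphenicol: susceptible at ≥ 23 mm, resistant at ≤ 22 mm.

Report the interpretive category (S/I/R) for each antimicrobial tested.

Levofloxacin (128 μg/mL) ≥ 32 μg/mL ⇒ R
Clarithromycin (32 μg/mL) ≥ 32 μg/mL ⇒ resistant
Cefuroxime (13 mm) ≤ 16 mm — Resistant
Piperacillin-tazobactam: 128 μg/mL is ≥ 2 μg/mL ⇒ R
Moxifloxacin: 19 mm is ≥ 19 mm ⇒ S
Nafcillin (0.12 μg/mL) ≤ 8 μg/mL → S
Chloramphenicol (18 mm) ≤ 22 mm ⇒ resistant
Amoxicillin-clavulanate 19 mm: ≤ 20 mm → R
Daptomycin 20 mm: in 19–20 mm ⇒ Intermediate

R, R, R, R, S, S, R, R, I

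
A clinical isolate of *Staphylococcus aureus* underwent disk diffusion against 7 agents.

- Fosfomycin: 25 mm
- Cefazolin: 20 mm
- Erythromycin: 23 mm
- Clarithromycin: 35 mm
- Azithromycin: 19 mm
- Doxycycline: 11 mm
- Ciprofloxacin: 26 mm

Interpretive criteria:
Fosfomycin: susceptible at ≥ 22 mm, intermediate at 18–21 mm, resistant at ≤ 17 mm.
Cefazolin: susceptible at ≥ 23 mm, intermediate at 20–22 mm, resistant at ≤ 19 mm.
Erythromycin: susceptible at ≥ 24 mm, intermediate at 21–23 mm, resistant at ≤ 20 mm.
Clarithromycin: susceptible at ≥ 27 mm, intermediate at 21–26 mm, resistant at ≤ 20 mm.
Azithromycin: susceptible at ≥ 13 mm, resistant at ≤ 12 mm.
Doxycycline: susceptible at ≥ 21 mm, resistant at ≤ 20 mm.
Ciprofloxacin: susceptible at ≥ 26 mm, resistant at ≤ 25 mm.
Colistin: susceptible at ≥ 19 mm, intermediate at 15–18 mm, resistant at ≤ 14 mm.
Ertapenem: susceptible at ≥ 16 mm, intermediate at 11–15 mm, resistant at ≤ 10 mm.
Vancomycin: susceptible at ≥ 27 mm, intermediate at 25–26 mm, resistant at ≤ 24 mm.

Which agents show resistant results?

Fosfomycin (25 mm) ≥ 22 mm ⇒ susceptible
Cefazolin: 20 mm is in 20–22 mm → I
Erythromycin: 23 mm is in 21–23 mm — intermediate
Clarithromycin 35 mm: ≥ 27 mm → S
Azithromycin (19 mm) ≥ 13 mm → susceptible
Doxycycline: 11 mm is ≤ 20 mm — resistant
Ciprofloxacin: 26 mm is ≥ 26 mm → S

doxycycline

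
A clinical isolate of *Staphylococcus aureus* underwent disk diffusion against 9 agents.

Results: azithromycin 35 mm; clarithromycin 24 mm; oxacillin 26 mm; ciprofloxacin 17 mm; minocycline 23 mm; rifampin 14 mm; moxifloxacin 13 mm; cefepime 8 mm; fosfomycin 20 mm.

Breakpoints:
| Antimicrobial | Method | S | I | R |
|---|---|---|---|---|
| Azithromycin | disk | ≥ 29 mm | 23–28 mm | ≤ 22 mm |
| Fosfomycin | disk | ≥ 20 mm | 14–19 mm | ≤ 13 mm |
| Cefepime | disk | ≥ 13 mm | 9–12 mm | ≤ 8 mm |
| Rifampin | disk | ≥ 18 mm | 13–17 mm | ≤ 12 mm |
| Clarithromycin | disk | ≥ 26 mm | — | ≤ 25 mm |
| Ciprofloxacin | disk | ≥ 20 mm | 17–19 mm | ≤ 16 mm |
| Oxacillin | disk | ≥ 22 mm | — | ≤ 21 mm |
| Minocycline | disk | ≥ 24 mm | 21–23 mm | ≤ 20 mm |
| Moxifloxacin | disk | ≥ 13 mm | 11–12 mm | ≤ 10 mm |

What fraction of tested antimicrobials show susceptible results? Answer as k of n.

Azithromycin: 35 mm is ≥ 29 mm → susceptible
Clarithromycin (24 mm) ≤ 25 mm ⇒ resistant
Oxacillin (26 mm) ≥ 22 mm ⇒ susceptible
Ciprofloxacin: 17 mm is in 17–19 mm ⇒ intermediate
Minocycline (23 mm) in 21–23 mm ⇒ intermediate
Rifampin 14 mm: in 13–17 mm ⇒ I
Moxifloxacin: 13 mm is ≥ 13 mm — susceptible
Cefepime (8 mm) ≤ 8 mm → resistant
Fosfomycin 20 mm: ≥ 20 mm — susceptible
Susceptible: 4/9

4 of 9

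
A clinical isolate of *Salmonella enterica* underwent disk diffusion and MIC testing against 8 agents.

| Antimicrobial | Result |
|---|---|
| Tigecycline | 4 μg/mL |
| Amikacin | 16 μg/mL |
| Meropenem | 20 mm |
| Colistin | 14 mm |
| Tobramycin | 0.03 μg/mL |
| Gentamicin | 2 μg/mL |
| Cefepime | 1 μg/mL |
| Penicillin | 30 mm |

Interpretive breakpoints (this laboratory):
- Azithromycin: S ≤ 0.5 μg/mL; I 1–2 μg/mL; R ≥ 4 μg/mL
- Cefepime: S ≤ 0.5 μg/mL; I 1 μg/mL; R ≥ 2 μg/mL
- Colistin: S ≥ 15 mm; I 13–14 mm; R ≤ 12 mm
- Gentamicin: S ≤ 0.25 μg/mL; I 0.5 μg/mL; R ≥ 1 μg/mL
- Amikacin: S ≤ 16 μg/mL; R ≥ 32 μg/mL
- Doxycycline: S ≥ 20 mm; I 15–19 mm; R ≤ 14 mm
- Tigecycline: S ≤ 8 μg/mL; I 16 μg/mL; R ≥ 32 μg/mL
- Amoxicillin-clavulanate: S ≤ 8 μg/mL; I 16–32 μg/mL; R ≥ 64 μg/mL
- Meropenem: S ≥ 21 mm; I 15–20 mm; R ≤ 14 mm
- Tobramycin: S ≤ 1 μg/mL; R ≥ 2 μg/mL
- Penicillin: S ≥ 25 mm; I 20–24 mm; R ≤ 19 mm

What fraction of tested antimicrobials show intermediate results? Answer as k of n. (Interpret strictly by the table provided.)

3 of 8

Tigecycline (4 μg/mL) ≤ 8 μg/mL ⇒ S
Amikacin 16 μg/mL: ≤ 16 μg/mL ⇒ susceptible
Meropenem 20 mm: in 15–20 mm — Intermediate
Colistin (14 mm) in 13–14 mm — intermediate
Tobramycin (0.03 μg/mL) ≤ 1 μg/mL — Susceptible
Gentamicin (2 μg/mL) ≥ 1 μg/mL ⇒ R
Cefepime: 1 μg/mL is = 1 μg/mL → Intermediate
Penicillin 30 mm: ≥ 25 mm → Susceptible
Intermediate: 3/8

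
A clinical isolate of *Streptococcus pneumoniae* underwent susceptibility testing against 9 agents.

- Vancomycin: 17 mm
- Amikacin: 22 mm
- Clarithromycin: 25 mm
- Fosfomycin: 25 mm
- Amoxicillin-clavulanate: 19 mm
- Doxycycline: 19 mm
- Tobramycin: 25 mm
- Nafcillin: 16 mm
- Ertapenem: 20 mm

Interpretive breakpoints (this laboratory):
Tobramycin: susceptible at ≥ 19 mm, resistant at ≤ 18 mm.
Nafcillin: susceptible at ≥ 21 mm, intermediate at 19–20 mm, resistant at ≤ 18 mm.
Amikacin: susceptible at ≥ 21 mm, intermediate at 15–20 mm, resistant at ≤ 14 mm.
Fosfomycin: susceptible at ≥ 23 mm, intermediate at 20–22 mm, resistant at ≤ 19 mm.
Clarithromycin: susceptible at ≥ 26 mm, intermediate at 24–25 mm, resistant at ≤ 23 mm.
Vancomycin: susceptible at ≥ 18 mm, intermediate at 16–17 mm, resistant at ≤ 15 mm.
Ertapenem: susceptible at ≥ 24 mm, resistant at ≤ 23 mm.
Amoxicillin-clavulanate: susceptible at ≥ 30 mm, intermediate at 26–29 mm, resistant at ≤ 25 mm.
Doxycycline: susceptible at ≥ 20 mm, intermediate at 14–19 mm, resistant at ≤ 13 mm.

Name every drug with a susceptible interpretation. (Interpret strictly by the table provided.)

amikacin, fosfomycin, tobramycin

Vancomycin 17 mm: in 16–17 mm ⇒ intermediate
Amikacin: 22 mm is ≥ 21 mm — S
Clarithromycin: 25 mm is in 24–25 mm ⇒ intermediate
Fosfomycin: 25 mm is ≥ 23 mm → Susceptible
Amoxicillin-clavulanate: 19 mm is ≤ 25 mm ⇒ resistant
Doxycycline: 19 mm is in 14–19 mm → I
Tobramycin (25 mm) ≥ 19 mm — S
Nafcillin: 16 mm is ≤ 18 mm ⇒ Resistant
Ertapenem: 20 mm is ≤ 23 mm — resistant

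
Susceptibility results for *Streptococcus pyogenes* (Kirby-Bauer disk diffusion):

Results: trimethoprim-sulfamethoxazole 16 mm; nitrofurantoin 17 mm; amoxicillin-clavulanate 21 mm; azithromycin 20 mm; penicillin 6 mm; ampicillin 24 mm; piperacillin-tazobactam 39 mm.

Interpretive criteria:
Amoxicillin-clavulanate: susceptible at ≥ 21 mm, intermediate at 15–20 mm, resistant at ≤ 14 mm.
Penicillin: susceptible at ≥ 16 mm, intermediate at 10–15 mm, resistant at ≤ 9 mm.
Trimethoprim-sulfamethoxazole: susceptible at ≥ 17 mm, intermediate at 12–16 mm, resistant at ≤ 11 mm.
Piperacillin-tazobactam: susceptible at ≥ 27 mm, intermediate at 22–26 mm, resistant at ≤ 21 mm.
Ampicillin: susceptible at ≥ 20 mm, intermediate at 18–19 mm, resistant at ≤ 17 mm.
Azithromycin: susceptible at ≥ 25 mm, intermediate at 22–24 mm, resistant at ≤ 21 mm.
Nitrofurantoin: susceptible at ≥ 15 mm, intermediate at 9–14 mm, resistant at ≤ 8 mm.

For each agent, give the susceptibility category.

Trimethoprim-sulfamethoxazole (16 mm) in 12–16 mm — I
Nitrofurantoin 17 mm: ≥ 15 mm → S
Amoxicillin-clavulanate 21 mm: ≥ 21 mm → Susceptible
Azithromycin (20 mm) ≤ 21 mm — R
Penicillin: 6 mm is ≤ 9 mm → R
Ampicillin: 24 mm is ≥ 20 mm — Susceptible
Piperacillin-tazobactam 39 mm: ≥ 27 mm — S

I, S, S, R, R, S, S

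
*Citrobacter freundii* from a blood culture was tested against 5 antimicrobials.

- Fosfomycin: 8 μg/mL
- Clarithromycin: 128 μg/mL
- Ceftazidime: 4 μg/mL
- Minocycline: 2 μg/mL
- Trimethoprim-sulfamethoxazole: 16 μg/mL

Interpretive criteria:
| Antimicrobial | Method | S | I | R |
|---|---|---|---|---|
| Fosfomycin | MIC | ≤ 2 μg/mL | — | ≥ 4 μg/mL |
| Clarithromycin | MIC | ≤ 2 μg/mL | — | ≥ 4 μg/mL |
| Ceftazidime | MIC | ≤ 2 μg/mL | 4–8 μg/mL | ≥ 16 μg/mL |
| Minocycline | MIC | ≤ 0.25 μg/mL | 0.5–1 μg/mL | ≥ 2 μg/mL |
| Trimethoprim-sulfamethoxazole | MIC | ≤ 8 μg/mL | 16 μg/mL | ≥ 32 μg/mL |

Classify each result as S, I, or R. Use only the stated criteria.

Fosfomycin: 8 μg/mL is ≥ 4 μg/mL ⇒ resistant
Clarithromycin: 128 μg/mL is ≥ 4 μg/mL ⇒ Resistant
Ceftazidime: 4 μg/mL is in 4–8 μg/mL → I
Minocycline 2 μg/mL: ≥ 2 μg/mL — Resistant
Trimethoprim-sulfamethoxazole 16 μg/mL: = 16 μg/mL ⇒ intermediate

R, R, I, R, I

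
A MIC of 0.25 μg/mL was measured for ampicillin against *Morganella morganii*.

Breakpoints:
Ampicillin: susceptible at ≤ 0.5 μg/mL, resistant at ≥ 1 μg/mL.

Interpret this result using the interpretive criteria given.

Susceptible

Ampicillin (0.25 μg/mL) ≤ 0.5 μg/mL — Susceptible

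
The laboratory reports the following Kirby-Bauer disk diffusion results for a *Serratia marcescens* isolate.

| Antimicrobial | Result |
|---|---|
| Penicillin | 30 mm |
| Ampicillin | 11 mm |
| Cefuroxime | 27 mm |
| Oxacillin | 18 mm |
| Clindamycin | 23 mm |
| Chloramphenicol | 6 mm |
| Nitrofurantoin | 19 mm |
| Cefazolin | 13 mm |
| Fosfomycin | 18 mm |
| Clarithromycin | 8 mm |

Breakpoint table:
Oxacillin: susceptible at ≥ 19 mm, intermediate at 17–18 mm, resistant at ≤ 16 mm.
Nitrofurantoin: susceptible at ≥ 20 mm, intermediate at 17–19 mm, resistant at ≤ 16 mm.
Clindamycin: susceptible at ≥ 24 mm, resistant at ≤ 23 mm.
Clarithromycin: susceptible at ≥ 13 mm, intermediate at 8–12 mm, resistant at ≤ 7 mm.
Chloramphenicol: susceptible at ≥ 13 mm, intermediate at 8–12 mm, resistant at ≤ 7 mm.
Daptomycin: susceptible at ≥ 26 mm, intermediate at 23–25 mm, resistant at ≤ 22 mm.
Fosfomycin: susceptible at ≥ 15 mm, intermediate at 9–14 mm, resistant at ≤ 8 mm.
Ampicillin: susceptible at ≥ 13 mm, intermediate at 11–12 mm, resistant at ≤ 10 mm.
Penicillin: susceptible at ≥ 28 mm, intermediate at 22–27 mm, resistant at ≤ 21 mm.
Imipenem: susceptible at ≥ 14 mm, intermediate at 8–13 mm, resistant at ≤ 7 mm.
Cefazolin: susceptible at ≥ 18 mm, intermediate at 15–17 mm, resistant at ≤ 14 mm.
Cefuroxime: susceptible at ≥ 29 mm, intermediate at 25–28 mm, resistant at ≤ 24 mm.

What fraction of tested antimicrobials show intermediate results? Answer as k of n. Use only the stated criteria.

Penicillin: 30 mm is ≥ 28 mm → S
Ampicillin (11 mm) in 11–12 mm ⇒ intermediate
Cefuroxime (27 mm) in 25–28 mm → Intermediate
Oxacillin (18 mm) in 17–18 mm ⇒ intermediate
Clindamycin 23 mm: ≤ 23 mm — resistant
Chloramphenicol 6 mm: ≤ 7 mm → R
Nitrofurantoin: 19 mm is in 17–19 mm ⇒ I
Cefazolin (13 mm) ≤ 14 mm ⇒ Resistant
Fosfomycin (18 mm) ≥ 15 mm ⇒ susceptible
Clarithromycin (8 mm) in 8–12 mm — intermediate
Intermediate: 5/10

5 of 10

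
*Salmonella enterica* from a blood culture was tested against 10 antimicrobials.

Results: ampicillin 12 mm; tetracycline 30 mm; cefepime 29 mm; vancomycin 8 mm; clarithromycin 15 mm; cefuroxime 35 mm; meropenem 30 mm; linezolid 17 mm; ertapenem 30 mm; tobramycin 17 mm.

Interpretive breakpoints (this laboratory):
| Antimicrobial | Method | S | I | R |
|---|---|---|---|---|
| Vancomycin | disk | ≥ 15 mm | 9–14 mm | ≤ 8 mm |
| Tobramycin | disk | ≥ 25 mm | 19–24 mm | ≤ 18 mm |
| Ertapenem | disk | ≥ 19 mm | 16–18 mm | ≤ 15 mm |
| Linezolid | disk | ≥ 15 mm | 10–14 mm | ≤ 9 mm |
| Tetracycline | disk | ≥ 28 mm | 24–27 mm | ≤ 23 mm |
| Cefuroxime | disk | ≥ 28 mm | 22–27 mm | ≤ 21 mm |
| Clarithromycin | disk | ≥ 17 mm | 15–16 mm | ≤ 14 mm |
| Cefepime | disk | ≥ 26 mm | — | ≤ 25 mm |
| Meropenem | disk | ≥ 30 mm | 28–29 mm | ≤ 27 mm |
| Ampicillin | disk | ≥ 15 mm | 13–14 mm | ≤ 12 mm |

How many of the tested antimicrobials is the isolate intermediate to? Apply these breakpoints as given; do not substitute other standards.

Ampicillin (12 mm) ≤ 12 mm — R
Tetracycline (30 mm) ≥ 28 mm → susceptible
Cefepime 29 mm: ≥ 26 mm → susceptible
Vancomycin (8 mm) ≤ 8 mm ⇒ Resistant
Clarithromycin: 15 mm is in 15–16 mm ⇒ Intermediate
Cefuroxime: 35 mm is ≥ 28 mm — Susceptible
Meropenem: 30 mm is ≥ 30 mm — S
Linezolid 17 mm: ≥ 15 mm → S
Ertapenem: 30 mm is ≥ 19 mm → S
Tobramycin: 17 mm is ≤ 18 mm — R
Intermediate: 1

1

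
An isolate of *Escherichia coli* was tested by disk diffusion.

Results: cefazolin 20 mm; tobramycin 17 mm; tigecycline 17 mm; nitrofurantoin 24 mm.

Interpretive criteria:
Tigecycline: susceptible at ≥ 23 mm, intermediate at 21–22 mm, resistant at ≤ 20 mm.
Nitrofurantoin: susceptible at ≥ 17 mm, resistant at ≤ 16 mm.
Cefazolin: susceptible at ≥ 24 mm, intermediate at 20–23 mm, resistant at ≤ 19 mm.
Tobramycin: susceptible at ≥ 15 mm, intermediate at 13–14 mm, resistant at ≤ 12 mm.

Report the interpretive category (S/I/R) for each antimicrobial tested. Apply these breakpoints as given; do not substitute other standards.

Cefazolin (20 mm) in 20–23 mm → I
Tobramycin: 17 mm is ≥ 15 mm ⇒ Susceptible
Tigecycline 17 mm: ≤ 20 mm → resistant
Nitrofurantoin: 24 mm is ≥ 17 mm → Susceptible

I, S, R, S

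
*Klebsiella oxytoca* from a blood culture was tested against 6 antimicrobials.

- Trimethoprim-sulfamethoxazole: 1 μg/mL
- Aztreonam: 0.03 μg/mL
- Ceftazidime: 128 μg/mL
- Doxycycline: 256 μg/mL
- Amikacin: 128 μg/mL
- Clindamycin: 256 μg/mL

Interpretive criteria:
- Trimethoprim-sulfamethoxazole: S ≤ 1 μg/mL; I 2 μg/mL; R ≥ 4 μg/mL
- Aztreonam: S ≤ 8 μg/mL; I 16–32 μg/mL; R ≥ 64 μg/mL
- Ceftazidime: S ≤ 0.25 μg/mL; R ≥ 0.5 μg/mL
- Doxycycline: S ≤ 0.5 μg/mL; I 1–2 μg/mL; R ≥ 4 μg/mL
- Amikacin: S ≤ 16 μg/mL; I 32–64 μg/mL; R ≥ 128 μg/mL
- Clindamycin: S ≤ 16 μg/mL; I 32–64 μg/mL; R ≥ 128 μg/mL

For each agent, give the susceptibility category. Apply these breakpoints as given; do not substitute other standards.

Trimethoprim-sulfamethoxazole (1 μg/mL) ≤ 1 μg/mL — S
Aztreonam: 0.03 μg/mL is ≤ 8 μg/mL ⇒ Susceptible
Ceftazidime 128 μg/mL: ≥ 0.5 μg/mL — R
Doxycycline: 256 μg/mL is ≥ 4 μg/mL — resistant
Amikacin (128 μg/mL) ≥ 128 μg/mL ⇒ Resistant
Clindamycin (256 μg/mL) ≥ 128 μg/mL ⇒ R

S, S, R, R, R, R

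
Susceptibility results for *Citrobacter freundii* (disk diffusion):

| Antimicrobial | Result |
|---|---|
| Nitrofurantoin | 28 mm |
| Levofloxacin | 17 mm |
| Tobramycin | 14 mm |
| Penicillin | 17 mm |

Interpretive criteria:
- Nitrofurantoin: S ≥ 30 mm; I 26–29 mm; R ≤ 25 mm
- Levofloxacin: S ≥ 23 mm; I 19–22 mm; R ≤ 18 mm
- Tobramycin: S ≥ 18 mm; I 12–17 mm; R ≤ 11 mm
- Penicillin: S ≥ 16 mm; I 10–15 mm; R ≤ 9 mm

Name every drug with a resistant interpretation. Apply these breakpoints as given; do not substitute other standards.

Nitrofurantoin: 28 mm is in 26–29 mm → intermediate
Levofloxacin (17 mm) ≤ 18 mm ⇒ resistant
Tobramycin (14 mm) in 12–17 mm → Intermediate
Penicillin: 17 mm is ≥ 16 mm → S

levofloxacin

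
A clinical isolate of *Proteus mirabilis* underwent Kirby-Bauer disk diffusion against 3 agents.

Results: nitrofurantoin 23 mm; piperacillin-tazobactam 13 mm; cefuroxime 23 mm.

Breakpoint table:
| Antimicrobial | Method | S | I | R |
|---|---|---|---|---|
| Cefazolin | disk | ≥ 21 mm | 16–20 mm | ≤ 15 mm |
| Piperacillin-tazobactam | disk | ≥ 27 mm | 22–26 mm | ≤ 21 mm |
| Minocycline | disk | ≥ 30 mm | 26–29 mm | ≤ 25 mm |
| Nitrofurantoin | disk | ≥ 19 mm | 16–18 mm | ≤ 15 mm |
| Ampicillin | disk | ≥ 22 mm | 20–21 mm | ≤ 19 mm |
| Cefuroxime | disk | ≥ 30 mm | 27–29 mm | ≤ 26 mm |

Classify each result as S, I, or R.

Nitrofurantoin (23 mm) ≥ 19 mm ⇒ S
Piperacillin-tazobactam (13 mm) ≤ 21 mm — resistant
Cefuroxime 23 mm: ≤ 26 mm ⇒ resistant

S, R, R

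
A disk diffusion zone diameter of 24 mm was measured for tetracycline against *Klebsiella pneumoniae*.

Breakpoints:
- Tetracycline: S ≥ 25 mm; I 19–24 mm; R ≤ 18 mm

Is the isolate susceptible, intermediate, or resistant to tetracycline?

I

Tetracycline: 24 mm is in 19–24 mm ⇒ Intermediate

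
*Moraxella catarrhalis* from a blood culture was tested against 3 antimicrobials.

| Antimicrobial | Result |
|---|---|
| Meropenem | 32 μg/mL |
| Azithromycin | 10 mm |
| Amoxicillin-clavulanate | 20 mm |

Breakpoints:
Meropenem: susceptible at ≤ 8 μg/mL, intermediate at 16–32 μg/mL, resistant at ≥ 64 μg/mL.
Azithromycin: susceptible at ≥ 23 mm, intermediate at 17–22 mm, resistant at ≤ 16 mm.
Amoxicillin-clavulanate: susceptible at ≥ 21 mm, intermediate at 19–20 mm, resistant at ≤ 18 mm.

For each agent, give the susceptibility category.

Meropenem (32 μg/mL) in 16–32 μg/mL → I
Azithromycin: 10 mm is ≤ 16 mm — R
Amoxicillin-clavulanate (20 mm) in 19–20 mm — intermediate

I, R, I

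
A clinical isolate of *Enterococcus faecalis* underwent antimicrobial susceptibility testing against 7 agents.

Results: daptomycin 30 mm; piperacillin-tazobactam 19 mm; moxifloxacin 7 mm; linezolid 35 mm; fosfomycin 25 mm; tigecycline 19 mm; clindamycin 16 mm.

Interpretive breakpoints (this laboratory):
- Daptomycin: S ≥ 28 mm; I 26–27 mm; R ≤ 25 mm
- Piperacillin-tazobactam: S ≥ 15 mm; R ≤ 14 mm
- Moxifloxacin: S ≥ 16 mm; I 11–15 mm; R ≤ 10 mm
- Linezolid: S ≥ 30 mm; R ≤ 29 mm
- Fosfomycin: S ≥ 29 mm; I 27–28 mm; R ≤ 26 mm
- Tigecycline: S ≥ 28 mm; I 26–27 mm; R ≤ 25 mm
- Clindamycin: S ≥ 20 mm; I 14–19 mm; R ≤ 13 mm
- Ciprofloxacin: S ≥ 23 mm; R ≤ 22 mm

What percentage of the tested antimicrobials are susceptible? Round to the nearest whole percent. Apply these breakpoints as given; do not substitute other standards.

43%

Daptomycin 30 mm: ≥ 28 mm — S
Piperacillin-tazobactam 19 mm: ≥ 15 mm ⇒ S
Moxifloxacin: 7 mm is ≤ 10 mm → Resistant
Linezolid (35 mm) ≥ 30 mm — susceptible
Fosfomycin: 25 mm is ≤ 26 mm → Resistant
Tigecycline: 19 mm is ≤ 25 mm ⇒ R
Clindamycin: 16 mm is in 14–19 mm — Intermediate
Susceptible: 3/7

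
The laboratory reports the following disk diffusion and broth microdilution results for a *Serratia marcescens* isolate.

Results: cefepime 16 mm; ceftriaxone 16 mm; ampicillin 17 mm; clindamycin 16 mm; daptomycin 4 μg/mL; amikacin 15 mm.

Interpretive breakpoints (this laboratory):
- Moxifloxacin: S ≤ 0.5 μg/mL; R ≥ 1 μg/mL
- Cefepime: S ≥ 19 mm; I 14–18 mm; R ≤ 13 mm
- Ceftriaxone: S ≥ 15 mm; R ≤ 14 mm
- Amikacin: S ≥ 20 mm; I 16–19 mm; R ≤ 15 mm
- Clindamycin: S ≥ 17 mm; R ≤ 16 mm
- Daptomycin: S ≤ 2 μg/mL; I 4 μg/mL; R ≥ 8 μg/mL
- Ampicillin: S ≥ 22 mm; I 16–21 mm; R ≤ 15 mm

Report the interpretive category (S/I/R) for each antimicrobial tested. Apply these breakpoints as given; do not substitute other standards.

I, S, I, R, I, R

Cefepime: 16 mm is in 14–18 mm → Intermediate
Ceftriaxone: 16 mm is ≥ 15 mm — S
Ampicillin: 17 mm is in 16–21 mm → intermediate
Clindamycin: 16 mm is ≤ 16 mm ⇒ resistant
Daptomycin 4 μg/mL: = 4 μg/mL ⇒ I
Amikacin (15 mm) ≤ 15 mm → resistant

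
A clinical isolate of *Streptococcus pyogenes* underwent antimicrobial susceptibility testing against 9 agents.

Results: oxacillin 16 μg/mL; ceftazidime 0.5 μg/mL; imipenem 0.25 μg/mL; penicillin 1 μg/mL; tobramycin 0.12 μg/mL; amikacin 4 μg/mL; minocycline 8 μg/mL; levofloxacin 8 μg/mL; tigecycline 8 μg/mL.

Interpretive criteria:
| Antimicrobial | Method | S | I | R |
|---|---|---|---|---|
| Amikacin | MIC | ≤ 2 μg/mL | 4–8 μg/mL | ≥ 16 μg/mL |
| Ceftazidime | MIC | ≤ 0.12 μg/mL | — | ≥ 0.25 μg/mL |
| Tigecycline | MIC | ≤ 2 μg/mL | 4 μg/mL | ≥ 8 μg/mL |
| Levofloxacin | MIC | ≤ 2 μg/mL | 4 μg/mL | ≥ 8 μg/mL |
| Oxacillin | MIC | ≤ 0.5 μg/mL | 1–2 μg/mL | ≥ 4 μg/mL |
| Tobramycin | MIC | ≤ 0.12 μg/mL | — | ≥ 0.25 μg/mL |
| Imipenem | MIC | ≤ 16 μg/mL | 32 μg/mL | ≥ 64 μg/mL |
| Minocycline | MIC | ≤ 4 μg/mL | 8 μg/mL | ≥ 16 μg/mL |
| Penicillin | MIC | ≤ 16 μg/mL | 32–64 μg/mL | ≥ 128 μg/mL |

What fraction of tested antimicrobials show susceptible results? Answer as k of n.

3 of 9

Oxacillin: 16 μg/mL is ≥ 4 μg/mL → Resistant
Ceftazidime 0.5 μg/mL: ≥ 0.25 μg/mL ⇒ Resistant
Imipenem (0.25 μg/mL) ≤ 16 μg/mL → Susceptible
Penicillin: 1 μg/mL is ≤ 16 μg/mL → susceptible
Tobramycin: 0.12 μg/mL is ≤ 0.12 μg/mL — susceptible
Amikacin (4 μg/mL) in 4–8 μg/mL ⇒ intermediate
Minocycline (8 μg/mL) = 8 μg/mL ⇒ Intermediate
Levofloxacin (8 μg/mL) ≥ 8 μg/mL → resistant
Tigecycline (8 μg/mL) ≥ 8 μg/mL → Resistant
Susceptible: 3/9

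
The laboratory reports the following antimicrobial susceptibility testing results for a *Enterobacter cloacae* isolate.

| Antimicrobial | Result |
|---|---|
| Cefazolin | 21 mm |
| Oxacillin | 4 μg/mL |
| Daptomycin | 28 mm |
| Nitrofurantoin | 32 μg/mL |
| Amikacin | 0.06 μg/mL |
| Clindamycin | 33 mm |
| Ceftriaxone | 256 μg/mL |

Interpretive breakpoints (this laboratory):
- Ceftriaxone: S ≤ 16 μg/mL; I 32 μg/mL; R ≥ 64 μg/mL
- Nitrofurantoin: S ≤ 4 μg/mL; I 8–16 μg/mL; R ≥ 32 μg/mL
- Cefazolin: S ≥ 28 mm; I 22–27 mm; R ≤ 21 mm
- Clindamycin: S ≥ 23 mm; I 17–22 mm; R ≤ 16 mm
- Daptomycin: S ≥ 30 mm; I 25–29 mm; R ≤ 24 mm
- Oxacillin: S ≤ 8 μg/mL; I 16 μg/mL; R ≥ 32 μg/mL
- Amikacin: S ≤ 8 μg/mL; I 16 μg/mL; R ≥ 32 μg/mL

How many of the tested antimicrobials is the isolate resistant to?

Cefazolin 21 mm: ≤ 21 mm — Resistant
Oxacillin 4 μg/mL: ≤ 8 μg/mL ⇒ susceptible
Daptomycin (28 mm) in 25–29 mm — intermediate
Nitrofurantoin: 32 μg/mL is ≥ 32 μg/mL → Resistant
Amikacin (0.06 μg/mL) ≤ 8 μg/mL — susceptible
Clindamycin: 33 mm is ≥ 23 mm — Susceptible
Ceftriaxone: 256 μg/mL is ≥ 64 μg/mL → R
Resistant: 3

3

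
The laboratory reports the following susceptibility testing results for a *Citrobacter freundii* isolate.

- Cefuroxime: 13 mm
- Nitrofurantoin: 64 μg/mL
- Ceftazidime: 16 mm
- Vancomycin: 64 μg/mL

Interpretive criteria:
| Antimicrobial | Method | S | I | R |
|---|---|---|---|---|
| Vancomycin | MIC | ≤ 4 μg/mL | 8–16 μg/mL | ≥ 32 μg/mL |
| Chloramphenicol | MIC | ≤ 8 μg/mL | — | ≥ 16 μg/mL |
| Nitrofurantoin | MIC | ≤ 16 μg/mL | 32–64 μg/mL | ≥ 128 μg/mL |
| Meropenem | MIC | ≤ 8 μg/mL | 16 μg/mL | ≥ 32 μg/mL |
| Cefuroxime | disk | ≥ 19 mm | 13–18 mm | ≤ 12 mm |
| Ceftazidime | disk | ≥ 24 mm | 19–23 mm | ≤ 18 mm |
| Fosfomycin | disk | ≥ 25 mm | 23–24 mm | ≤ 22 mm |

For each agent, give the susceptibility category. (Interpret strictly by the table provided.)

I, I, R, R

Cefuroxime (13 mm) in 13–18 mm ⇒ I
Nitrofurantoin: 64 μg/mL is in 32–64 μg/mL ⇒ I
Ceftazidime (16 mm) ≤ 18 mm ⇒ resistant
Vancomycin: 64 μg/mL is ≥ 32 μg/mL ⇒ R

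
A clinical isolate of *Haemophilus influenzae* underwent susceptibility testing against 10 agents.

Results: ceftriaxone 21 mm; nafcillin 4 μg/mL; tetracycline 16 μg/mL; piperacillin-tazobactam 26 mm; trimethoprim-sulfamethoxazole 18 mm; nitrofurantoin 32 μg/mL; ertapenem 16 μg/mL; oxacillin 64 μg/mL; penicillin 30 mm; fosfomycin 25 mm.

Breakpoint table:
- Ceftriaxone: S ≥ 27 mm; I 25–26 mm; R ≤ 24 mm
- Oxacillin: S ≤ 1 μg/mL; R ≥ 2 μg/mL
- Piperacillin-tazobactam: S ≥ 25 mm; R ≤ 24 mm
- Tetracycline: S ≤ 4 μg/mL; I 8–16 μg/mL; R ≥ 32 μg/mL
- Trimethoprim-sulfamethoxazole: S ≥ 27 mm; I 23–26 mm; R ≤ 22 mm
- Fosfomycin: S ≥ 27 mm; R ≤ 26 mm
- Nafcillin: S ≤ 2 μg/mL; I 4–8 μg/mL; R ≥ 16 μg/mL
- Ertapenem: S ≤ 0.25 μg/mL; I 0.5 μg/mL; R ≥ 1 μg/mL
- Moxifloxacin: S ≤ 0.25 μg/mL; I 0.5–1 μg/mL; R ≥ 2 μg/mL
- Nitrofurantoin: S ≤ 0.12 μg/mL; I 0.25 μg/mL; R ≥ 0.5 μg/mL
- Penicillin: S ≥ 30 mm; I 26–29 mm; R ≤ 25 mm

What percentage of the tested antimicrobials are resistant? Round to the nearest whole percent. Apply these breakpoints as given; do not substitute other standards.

60%

Ceftriaxone 21 mm: ≤ 24 mm ⇒ Resistant
Nafcillin: 4 μg/mL is in 4–8 μg/mL ⇒ intermediate
Tetracycline 16 μg/mL: in 8–16 μg/mL → Intermediate
Piperacillin-tazobactam: 26 mm is ≥ 25 mm ⇒ susceptible
Trimethoprim-sulfamethoxazole 18 mm: ≤ 22 mm — resistant
Nitrofurantoin 32 μg/mL: ≥ 0.5 μg/mL — Resistant
Ertapenem 16 μg/mL: ≥ 1 μg/mL ⇒ R
Oxacillin: 64 μg/mL is ≥ 2 μg/mL — Resistant
Penicillin: 30 mm is ≥ 30 mm → Susceptible
Fosfomycin: 25 mm is ≤ 26 mm — resistant
Resistant: 6/10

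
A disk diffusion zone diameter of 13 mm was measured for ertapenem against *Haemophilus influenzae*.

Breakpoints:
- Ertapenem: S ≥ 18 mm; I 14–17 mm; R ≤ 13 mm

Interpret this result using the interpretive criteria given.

Resistant

Ertapenem 13 mm: ≤ 13 mm ⇒ resistant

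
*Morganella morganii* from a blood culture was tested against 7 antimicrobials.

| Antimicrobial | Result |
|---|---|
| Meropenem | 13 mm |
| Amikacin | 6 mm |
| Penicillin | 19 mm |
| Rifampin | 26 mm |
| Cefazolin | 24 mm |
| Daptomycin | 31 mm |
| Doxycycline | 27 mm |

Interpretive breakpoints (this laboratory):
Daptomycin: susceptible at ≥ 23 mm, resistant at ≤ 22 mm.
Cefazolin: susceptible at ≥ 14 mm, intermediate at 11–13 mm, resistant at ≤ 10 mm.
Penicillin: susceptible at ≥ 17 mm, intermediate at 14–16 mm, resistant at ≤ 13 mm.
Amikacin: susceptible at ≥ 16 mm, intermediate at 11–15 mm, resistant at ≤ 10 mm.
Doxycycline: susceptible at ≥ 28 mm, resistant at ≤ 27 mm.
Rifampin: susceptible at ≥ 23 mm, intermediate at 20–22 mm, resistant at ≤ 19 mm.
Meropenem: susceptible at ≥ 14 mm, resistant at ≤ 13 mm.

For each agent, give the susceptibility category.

R, R, S, S, S, S, R

Meropenem (13 mm) ≤ 13 mm — Resistant
Amikacin 6 mm: ≤ 10 mm ⇒ R
Penicillin (19 mm) ≥ 17 mm ⇒ Susceptible
Rifampin 26 mm: ≥ 23 mm → Susceptible
Cefazolin (24 mm) ≥ 14 mm → S
Daptomycin 31 mm: ≥ 23 mm — Susceptible
Doxycycline: 27 mm is ≤ 27 mm ⇒ resistant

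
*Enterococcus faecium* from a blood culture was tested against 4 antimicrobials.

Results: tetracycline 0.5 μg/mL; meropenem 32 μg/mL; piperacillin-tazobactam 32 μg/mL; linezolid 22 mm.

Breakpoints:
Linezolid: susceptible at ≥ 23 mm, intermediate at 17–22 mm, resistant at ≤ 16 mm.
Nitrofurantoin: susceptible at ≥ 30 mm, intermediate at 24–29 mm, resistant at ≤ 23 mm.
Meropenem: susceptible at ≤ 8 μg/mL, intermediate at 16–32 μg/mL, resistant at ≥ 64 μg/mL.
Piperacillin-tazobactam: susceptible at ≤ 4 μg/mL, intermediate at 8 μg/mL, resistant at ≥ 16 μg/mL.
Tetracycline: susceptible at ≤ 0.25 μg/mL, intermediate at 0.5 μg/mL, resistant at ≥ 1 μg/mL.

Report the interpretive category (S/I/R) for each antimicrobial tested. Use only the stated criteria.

Tetracycline (0.5 μg/mL) = 0.5 μg/mL ⇒ Intermediate
Meropenem (32 μg/mL) in 16–32 μg/mL → Intermediate
Piperacillin-tazobactam 32 μg/mL: ≥ 16 μg/mL ⇒ R
Linezolid: 22 mm is in 17–22 mm — I

I, I, R, I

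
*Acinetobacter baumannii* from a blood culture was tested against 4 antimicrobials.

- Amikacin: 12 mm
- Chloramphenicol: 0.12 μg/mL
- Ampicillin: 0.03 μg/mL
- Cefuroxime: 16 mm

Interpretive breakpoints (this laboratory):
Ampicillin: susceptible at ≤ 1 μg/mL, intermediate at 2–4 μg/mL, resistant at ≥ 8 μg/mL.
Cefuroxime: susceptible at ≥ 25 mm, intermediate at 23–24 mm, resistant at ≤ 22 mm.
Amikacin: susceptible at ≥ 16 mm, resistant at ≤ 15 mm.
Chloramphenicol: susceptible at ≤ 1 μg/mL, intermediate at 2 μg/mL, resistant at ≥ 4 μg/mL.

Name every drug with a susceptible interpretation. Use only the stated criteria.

chloramphenicol, ampicillin

Amikacin: 12 mm is ≤ 15 mm — Resistant
Chloramphenicol (0.12 μg/mL) ≤ 1 μg/mL — susceptible
Ampicillin: 0.03 μg/mL is ≤ 1 μg/mL ⇒ S
Cefuroxime (16 mm) ≤ 22 mm — resistant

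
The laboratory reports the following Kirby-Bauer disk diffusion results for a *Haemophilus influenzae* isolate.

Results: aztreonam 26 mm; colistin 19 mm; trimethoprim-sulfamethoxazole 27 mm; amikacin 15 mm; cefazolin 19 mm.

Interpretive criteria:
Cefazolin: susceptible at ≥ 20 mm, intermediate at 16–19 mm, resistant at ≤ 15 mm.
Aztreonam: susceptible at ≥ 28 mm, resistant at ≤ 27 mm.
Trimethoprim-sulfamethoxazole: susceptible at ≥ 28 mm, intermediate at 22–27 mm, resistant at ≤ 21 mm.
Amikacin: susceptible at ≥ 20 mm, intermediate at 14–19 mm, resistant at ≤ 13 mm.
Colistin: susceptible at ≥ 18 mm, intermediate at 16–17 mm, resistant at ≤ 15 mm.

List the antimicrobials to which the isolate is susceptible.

Aztreonam 26 mm: ≤ 27 mm ⇒ R
Colistin: 19 mm is ≥ 18 mm → susceptible
Trimethoprim-sulfamethoxazole (27 mm) in 22–27 mm → intermediate
Amikacin 15 mm: in 14–19 mm ⇒ Intermediate
Cefazolin 19 mm: in 16–19 mm ⇒ I

colistin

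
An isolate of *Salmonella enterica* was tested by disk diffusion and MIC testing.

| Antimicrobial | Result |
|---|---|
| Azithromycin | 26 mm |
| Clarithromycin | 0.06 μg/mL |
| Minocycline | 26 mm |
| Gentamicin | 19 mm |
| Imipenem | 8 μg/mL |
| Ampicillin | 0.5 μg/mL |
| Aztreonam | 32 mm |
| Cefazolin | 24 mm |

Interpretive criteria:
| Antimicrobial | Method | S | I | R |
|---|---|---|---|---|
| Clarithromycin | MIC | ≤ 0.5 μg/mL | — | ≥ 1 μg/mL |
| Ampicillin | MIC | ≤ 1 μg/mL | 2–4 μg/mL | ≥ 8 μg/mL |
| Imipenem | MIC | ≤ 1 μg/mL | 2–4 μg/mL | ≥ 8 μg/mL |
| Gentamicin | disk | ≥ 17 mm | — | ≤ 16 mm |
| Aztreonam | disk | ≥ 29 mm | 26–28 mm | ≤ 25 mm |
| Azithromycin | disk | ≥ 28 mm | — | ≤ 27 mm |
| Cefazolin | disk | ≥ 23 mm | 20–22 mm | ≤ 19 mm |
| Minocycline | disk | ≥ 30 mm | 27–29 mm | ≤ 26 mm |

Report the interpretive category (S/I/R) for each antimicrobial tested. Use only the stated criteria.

Azithromycin (26 mm) ≤ 27 mm → resistant
Clarithromycin (0.06 μg/mL) ≤ 0.5 μg/mL → Susceptible
Minocycline (26 mm) ≤ 26 mm — R
Gentamicin: 19 mm is ≥ 17 mm ⇒ S
Imipenem 8 μg/mL: ≥ 8 μg/mL → Resistant
Ampicillin 0.5 μg/mL: ≤ 1 μg/mL → Susceptible
Aztreonam 32 mm: ≥ 29 mm — Susceptible
Cefazolin (24 mm) ≥ 23 mm — susceptible

R, S, R, S, R, S, S, S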